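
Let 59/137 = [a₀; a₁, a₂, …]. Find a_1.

2

59 = 0·137 + 59   →  a_0 = 0
137 = 2·59 + 19   →  a_1 = 2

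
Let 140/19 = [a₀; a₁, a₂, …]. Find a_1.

2

140 = 7·19 + 7   →  a_0 = 7
19 = 2·7 + 5   →  a_1 = 2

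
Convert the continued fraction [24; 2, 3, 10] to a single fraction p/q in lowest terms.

Fold from the inside: start with 10/1.
  3 + 1/10 = 31/10
  2 + 10/31 = 72/31
  24 + 31/72 = 1759/72

1759/72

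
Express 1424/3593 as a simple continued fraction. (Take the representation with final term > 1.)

1424 = 0*3593 + 1424
3593 = 2*1424 + 745
1424 = 1*745 + 679
745 = 1*679 + 66
679 = 10*66 + 19
66 = 3*19 + 9
19 = 2*9 + 1
9 = 9*1 + 0  (stop)
So 1424/3593 = [0; 2, 1, 1, 10, 3, 2, 9].

[0; 2, 1, 1, 10, 3, 2, 9]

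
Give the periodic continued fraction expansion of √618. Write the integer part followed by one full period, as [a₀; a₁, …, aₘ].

[24; 1, 6, 8, 6, 1, 48]

a₀ = ⌊√618⌋ = 24.
With m₀=0, d₀=1 and mₖ₊₁ = dₖaₖ − mₖ, dₖ₊₁ = (n − mₖ₊₁²)/dₖ, aₖ₊₁ = ⌊(a₀+mₖ₊₁)/dₖ₊₁⌋:
  k=1: m=24, d=42, a=1
  k=2: m=18, d=7, a=6
  k=3: m=24, d=6, a=8
  k=4: m=24, d=7, a=6
  k=5: m=18, d=42, a=1
  k=6: m=24, d=1, a=48
d=1 and a=2a₀=48 at k=6, so the next step gives (m, d) = (24, 42) again — its k=1 value — and the period has length 6.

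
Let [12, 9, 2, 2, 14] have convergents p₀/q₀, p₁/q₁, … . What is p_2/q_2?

230/19

Using pₖ = aₖpₖ₋₁ + pₖ₋₂, qₖ = aₖqₖ₋₁ + qₖ₋₂ (with p₋₁=1, p₋₂=0, q₋₁=0, q₋₂=1):
  k=0: a=12, p=12, q=1
  k=1: a=9, p=109, q=9
  k=2: a=2, p=230, q=19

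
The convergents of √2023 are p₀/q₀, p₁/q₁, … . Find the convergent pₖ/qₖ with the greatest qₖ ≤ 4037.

√2023 = [44; 1, 43, 1, 88, …] (period length 4).
Convergents:
  p_0/q_0 = 44/1
  p_1/q_1 = 45/1
  p_2/q_2 = 1979/44
  p_3/q_3 = 2024/45
  p_4/q_4 = 180091/4004
  p_5/q_5 = 182115/4049
q_4 = 4004 ≤ 4037 < 4049 = q_5, so the answer is 180091/4004.

180091/4004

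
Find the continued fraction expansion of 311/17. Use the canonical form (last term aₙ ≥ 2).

[18; 3, 2, 2]

311 = 18*17 + 5
17 = 3*5 + 2
5 = 2*2 + 1
2 = 2*1 + 0  (stop)
So 311/17 = [18; 3, 2, 2].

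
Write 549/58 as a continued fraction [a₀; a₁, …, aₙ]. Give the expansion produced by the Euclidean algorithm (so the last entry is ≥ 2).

549 = 9·58 + 27
58 = 2·27 + 4
27 = 6·4 + 3
4 = 1·3 + 1
3 = 3·1 + 0  (stop)
So 549/58 = [9; 2, 6, 1, 3].

[9; 2, 6, 1, 3]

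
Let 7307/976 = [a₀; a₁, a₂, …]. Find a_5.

7307 = 7·976 + 475   →  a_0 = 7
976 = 2·475 + 26   →  a_1 = 2
475 = 18·26 + 7   →  a_2 = 18
26 = 3·7 + 5   →  a_3 = 3
7 = 1·5 + 2   →  a_4 = 1
5 = 2·2 + 1   →  a_5 = 2

2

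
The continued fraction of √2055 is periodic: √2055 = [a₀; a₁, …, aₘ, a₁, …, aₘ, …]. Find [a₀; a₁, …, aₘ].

a₀ = ⌊√2055⌋ = 45.
With m₀=0, d₀=1 and mₖ₊₁ = dₖaₖ − mₖ, dₖ₊₁ = (n − mₖ₊₁²)/dₖ, aₖ₊₁ = ⌊(a₀+mₖ₊₁)/dₖ₊₁⌋:
  k=1: m=45, d=30, a=3
  k=2: m=45, d=1, a=90
d=1 and a=2a₀=90 at k=2, so the next step gives (m, d) = (45, 30) again — its k=1 value — and the period has length 2.

[45; 3, 90]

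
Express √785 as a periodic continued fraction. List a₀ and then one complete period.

[28; 56]

a₀ = ⌊√785⌋ = 28.
With m₀=0, d₀=1 and mₖ₊₁ = dₖaₖ − mₖ, dₖ₊₁ = (n − mₖ₊₁²)/dₖ, aₖ₊₁ = ⌊(a₀+mₖ₊₁)/dₖ₊₁⌋:
  k=1: m=28, d=1, a=56
d=1 and a=2a₀=56 at k=1, so the next step gives (m, d) = (28, 1) again — its k=1 value — and the period has length 1.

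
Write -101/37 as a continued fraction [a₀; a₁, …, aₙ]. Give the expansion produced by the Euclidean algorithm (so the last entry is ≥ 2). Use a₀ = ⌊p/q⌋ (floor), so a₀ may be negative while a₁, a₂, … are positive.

[-3; 3, 1, 2, 3]

-101 = -3·37 + 10
37 = 3·10 + 7
10 = 1·7 + 3
7 = 2·3 + 1
3 = 3·1 + 0  (stop)
So -101/37 = [-3; 3, 1, 2, 3].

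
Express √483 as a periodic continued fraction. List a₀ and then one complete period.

[21; 1, 42]

a₀ = ⌊√483⌋ = 21.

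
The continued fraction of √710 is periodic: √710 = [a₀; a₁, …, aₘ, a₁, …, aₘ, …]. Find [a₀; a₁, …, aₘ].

[26; 1, 1, 1, 4, 1, 1, 1, 52]

a₀ = ⌊√710⌋ = 26.
With m₀=0, d₀=1 and mₖ₊₁ = dₖaₖ − mₖ, dₖ₊₁ = (n − mₖ₊₁²)/dₖ, aₖ₊₁ = ⌊(a₀+mₖ₊₁)/dₖ₊₁⌋:
  k=1: m=26, d=34, a=1
  k=2: m=8, d=19, a=1
  k=3: m=11, d=31, a=1
  k=4: m=20, d=10, a=4
  k=5: m=20, d=31, a=1
  k=6: m=11, d=19, a=1
  k=7: m=8, d=34, a=1
  k=8: m=26, d=1, a=52
d=1 and a=2a₀=52 at k=8, so the next step gives (m, d) = (26, 34) again — its k=1 value — and the period has length 8.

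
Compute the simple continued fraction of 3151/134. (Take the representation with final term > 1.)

[23; 1, 1, 16, 4]

3151 = 23·134 + 69
134 = 1·69 + 65
69 = 1·65 + 4
65 = 16·4 + 1
4 = 4·1 + 0  (stop)
So 3151/134 = [23; 1, 1, 16, 4].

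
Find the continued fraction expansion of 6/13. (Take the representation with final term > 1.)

6 = 0×13 + 6
13 = 2×6 + 1
6 = 6×1 + 0  (stop)
So 6/13 = [0; 2, 6].

[0; 2, 6]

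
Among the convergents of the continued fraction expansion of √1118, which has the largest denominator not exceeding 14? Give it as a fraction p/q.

234/7

√1118 = [33; 2, 3, 2, 3, 2, 66, …] (period length 6).
Convergents:
  p_0/q_0 = 33/1
  p_1/q_1 = 67/2
  p_2/q_2 = 234/7
  p_3/q_3 = 535/16
q_2 = 7 ≤ 14 < 16 = q_3, so the answer is 234/7.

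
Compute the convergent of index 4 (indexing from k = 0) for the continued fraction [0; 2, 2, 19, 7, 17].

275/684

Using pₖ = aₖpₖ₋₁ + pₖ₋₂, qₖ = aₖqₖ₋₁ + qₖ₋₂ (with p₋₁=1, p₋₂=0, q₋₁=0, q₋₂=1):
  k=0: a=0, p=0, q=1
  k=1: a=2, p=1, q=2
  k=2: a=2, p=2, q=5
  k=3: a=19, p=39, q=97
  k=4: a=7, p=275, q=684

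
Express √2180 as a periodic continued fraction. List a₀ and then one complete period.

[46; 1, 2, 4, 2, 1, 92]

a₀ = ⌊√2180⌋ = 46.
With m₀=0, d₀=1 and mₖ₊₁ = dₖaₖ − mₖ, dₖ₊₁ = (n − mₖ₊₁²)/dₖ, aₖ₊₁ = ⌊(a₀+mₖ₊₁)/dₖ₊₁⌋:
  k=1: m=46, d=64, a=1
  k=2: m=18, d=29, a=2
  k=3: m=40, d=20, a=4
  k=4: m=40, d=29, a=2
  k=5: m=18, d=64, a=1
  k=6: m=46, d=1, a=92
d=1 and a=2a₀=92 at k=6, so the next step gives (m, d) = (46, 64) again — its k=1 value — and the period has length 6.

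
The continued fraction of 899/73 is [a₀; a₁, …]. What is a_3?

899 = 12·73 + 23   →  a_0 = 12
73 = 3·23 + 4   →  a_1 = 3
23 = 5·4 + 3   →  a_2 = 5
4 = 1·3 + 1   →  a_3 = 1

1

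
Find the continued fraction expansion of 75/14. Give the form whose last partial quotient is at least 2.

[5; 2, 1, 4]

75 = 5·14 + 5
14 = 2·5 + 4
5 = 1·4 + 1
4 = 4·1 + 0  (stop)
So 75/14 = [5; 2, 1, 4].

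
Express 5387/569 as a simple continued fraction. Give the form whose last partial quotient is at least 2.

5387 = 9×569 + 266
569 = 2×266 + 37
266 = 7×37 + 7
37 = 5×7 + 2
7 = 3×2 + 1
2 = 2×1 + 0  (stop)
So 5387/569 = [9; 2, 7, 5, 3, 2].

[9; 2, 7, 5, 3, 2]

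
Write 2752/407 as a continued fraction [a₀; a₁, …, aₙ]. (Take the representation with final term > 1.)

2752 = 6*407 + 310
407 = 1*310 + 97
310 = 3*97 + 19
97 = 5*19 + 2
19 = 9*2 + 1
2 = 2*1 + 0  (stop)
So 2752/407 = [6; 1, 3, 5, 9, 2].

[6; 1, 3, 5, 9, 2]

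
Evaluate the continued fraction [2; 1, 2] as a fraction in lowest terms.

8/3

Using pₖ = aₖpₖ₋₁ + pₖ₋₂ and qₖ = aₖqₖ₋₁ + qₖ₋₂:
  k=0: a=2, p=2, q=1
  k=1: a=1, p=3, q=1
  k=2: a=2, p=8, q=3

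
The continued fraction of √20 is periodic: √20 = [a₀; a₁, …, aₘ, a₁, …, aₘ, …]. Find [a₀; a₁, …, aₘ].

[4; 2, 8]

a₀ = ⌊√20⌋ = 4.
With m₀=0, d₀=1 and mₖ₊₁ = dₖaₖ − mₖ, dₖ₊₁ = (n − mₖ₊₁²)/dₖ, aₖ₊₁ = ⌊(a₀+mₖ₊₁)/dₖ₊₁⌋:
  k=1: m=4, d=4, a=2
  k=2: m=4, d=1, a=8
d=1 and a=2a₀=8 at k=2, so the next step gives (m, d) = (4, 4) again — its k=1 value — and the period has length 2.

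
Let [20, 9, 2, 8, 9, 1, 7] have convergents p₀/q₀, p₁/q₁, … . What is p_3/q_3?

Using pₖ = aₖpₖ₋₁ + pₖ₋₂, qₖ = aₖqₖ₋₁ + qₖ₋₂ (with p₋₁=1, p₋₂=0, q₋₁=0, q₋₂=1):
  k=0: a=20, p=20, q=1
  k=1: a=9, p=181, q=9
  k=2: a=2, p=382, q=19
  k=3: a=8, p=3237, q=161

3237/161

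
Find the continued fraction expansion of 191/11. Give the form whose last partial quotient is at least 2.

[17; 2, 1, 3]

191 = 17×11 + 4
11 = 2×4 + 3
4 = 1×3 + 1
3 = 3×1 + 0  (stop)
So 191/11 = [17; 2, 1, 3].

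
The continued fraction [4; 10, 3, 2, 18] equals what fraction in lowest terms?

Using pₖ = aₖpₖ₋₁ + pₖ₋₂ and qₖ = aₖqₖ₋₁ + qₖ₋₂:
  k=0: a=4, p=4, q=1
  k=1: a=10, p=41, q=10
  k=2: a=3, p=127, q=31
  k=3: a=2, p=295, q=72
  k=4: a=18, p=5437, q=1327

5437/1327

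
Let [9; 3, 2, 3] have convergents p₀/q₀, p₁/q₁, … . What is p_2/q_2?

65/7

Using pₖ = aₖpₖ₋₁ + pₖ₋₂, qₖ = aₖqₖ₋₁ + qₖ₋₂ (with p₋₁=1, p₋₂=0, q₋₁=0, q₋₂=1):
  k=0: a=9, p=9, q=1
  k=1: a=3, p=28, q=3
  k=2: a=2, p=65, q=7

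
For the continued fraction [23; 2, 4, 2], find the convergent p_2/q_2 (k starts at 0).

Using pₖ = aₖpₖ₋₁ + pₖ₋₂, qₖ = aₖqₖ₋₁ + qₖ₋₂ (with p₋₁=1, p₋₂=0, q₋₁=0, q₋₂=1):
  k=0: a=23, p=23, q=1
  k=1: a=2, p=47, q=2
  k=2: a=4, p=211, q=9

211/9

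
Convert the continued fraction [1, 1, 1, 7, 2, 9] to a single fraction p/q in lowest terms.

Fold from the inside: start with 9/1.
  2 + 1/9 = 19/9
  7 + 9/19 = 142/19
  1 + 19/142 = 161/142
  1 + 142/161 = 303/161
  1 + 161/303 = 464/303

464/303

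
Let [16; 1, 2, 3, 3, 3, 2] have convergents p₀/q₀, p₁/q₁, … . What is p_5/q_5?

1820/109

Using pₖ = aₖpₖ₋₁ + pₖ₋₂, qₖ = aₖqₖ₋₁ + qₖ₋₂ (with p₋₁=1, p₋₂=0, q₋₁=0, q₋₂=1):
  k=0: a=16, p=16, q=1
  k=1: a=1, p=17, q=1
  k=2: a=2, p=50, q=3
  k=3: a=3, p=167, q=10
  k=4: a=3, p=551, q=33
  k=5: a=3, p=1820, q=109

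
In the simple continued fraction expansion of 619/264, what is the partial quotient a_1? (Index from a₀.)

619 = 2·264 + 91   →  a_0 = 2
264 = 2·91 + 82   →  a_1 = 2

2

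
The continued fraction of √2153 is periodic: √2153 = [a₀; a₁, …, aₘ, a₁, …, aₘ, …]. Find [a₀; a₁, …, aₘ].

[46; 2, 2, 92]

a₀ = ⌊√2153⌋ = 46.
With m₀=0, d₀=1 and mₖ₊₁ = dₖaₖ − mₖ, dₖ₊₁ = (n − mₖ₊₁²)/dₖ, aₖ₊₁ = ⌊(a₀+mₖ₊₁)/dₖ₊₁⌋:
  k=1: m=46, d=37, a=2
  k=2: m=28, d=37, a=2
  k=3: m=46, d=1, a=92
d=1 and a=2a₀=92 at k=3, so the next step gives (m, d) = (46, 37) again — its k=1 value — and the period has length 3.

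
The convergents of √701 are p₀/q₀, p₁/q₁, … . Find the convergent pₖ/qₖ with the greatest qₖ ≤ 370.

5613/212

√701 = [26; 2, 10, 10, 2, 52, …] (period length 5).
Convergents:
  p_0/q_0 = 26/1
  p_1/q_1 = 53/2
  p_2/q_2 = 556/21
  p_3/q_3 = 5613/212
  p_4/q_4 = 11782/445
q_3 = 212 ≤ 370 < 445 = q_4, so the answer is 5613/212.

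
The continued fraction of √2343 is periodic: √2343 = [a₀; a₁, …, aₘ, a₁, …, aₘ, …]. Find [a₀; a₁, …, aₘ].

a₀ = ⌊√2343⌋ = 48.

[48; 2, 2, 8, 2, 2, 96]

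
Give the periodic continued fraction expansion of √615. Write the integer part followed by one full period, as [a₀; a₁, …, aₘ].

a₀ = ⌊√615⌋ = 24.
With m₀=0, d₀=1 and mₖ₊₁ = dₖaₖ − mₖ, dₖ₊₁ = (n − mₖ₊₁²)/dₖ, aₖ₊₁ = ⌊(a₀+mₖ₊₁)/dₖ₊₁⌋:
  k=1: m=24, d=39, a=1
  k=2: m=15, d=10, a=3
  k=3: m=15, d=39, a=1
  k=4: m=24, d=1, a=48
d=1 and a=2a₀=48 at k=4, so the next step gives (m, d) = (24, 39) again — its k=1 value — and the period has length 4.

[24; 1, 3, 1, 48]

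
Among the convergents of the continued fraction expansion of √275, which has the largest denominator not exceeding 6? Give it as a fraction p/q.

√275 = [16; 1, 1, 2, 1, 1, 32, …] (period length 6).
Convergents:
  p_0/q_0 = 16/1
  p_1/q_1 = 17/1
  p_2/q_2 = 33/2
  p_3/q_3 = 83/5
  p_4/q_4 = 116/7
q_3 = 5 ≤ 6 < 7 = q_4, so the answer is 83/5.

83/5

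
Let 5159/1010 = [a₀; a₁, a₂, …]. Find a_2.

3

5159 = 5·1010 + 109   →  a_0 = 5
1010 = 9·109 + 29   →  a_1 = 9
109 = 3·29 + 22   →  a_2 = 3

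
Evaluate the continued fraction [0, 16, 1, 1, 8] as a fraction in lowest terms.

Using pₖ = aₖpₖ₋₁ + pₖ₋₂ and qₖ = aₖqₖ₋₁ + qₖ₋₂:
  k=0: a=0, p=0, q=1
  k=1: a=16, p=1, q=16
  k=2: a=1, p=1, q=17
  k=3: a=1, p=2, q=33
  k=4: a=8, p=17, q=281

17/281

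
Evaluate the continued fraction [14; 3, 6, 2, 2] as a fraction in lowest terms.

1446/101

Using pₖ = aₖpₖ₋₁ + pₖ₋₂ and qₖ = aₖqₖ₋₁ + qₖ₋₂:
  k=0: a=14, p=14, q=1
  k=1: a=3, p=43, q=3
  k=2: a=6, p=272, q=19
  k=3: a=2, p=587, q=41
  k=4: a=2, p=1446, q=101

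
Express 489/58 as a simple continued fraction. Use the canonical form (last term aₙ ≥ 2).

489 = 8*58 + 25
58 = 2*25 + 8
25 = 3*8 + 1
8 = 8*1 + 0  (stop)
So 489/58 = [8; 2, 3, 8].

[8; 2, 3, 8]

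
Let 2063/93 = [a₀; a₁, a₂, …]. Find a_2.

2

2063 = 22·93 + 17   →  a_0 = 22
93 = 5·17 + 8   →  a_1 = 5
17 = 2·8 + 1   →  a_2 = 2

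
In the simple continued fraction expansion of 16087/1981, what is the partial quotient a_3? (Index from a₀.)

16087 = 8·1981 + 239   →  a_0 = 8
1981 = 8·239 + 69   →  a_1 = 8
239 = 3·69 + 32   →  a_2 = 3
69 = 2·32 + 5   →  a_3 = 2

2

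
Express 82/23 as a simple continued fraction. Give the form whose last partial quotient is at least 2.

[3; 1, 1, 3, 3]

82 = 3·23 + 13
23 = 1·13 + 10
13 = 1·10 + 3
10 = 3·3 + 1
3 = 3·1 + 0  (stop)
So 82/23 = [3; 1, 1, 3, 3].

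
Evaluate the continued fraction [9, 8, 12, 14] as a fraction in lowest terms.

12463/1366

Fold from the inside: start with 14/1.
  12 + 1/14 = 169/14
  8 + 14/169 = 1366/169
  9 + 169/1366 = 12463/1366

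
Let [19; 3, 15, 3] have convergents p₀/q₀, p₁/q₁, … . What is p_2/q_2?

Using pₖ = aₖpₖ₋₁ + pₖ₋₂, qₖ = aₖqₖ₋₁ + qₖ₋₂ (with p₋₁=1, p₋₂=0, q₋₁=0, q₋₂=1):
  k=0: a=19, p=19, q=1
  k=1: a=3, p=58, q=3
  k=2: a=15, p=889, q=46

889/46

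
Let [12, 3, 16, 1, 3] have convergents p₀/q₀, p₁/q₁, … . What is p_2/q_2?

Using pₖ = aₖpₖ₋₁ + pₖ₋₂, qₖ = aₖqₖ₋₁ + qₖ₋₂ (with p₋₁=1, p₋₂=0, q₋₁=0, q₋₂=1):
  k=0: a=12, p=12, q=1
  k=1: a=3, p=37, q=3
  k=2: a=16, p=604, q=49

604/49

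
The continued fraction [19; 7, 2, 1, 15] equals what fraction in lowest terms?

Using pₖ = aₖpₖ₋₁ + pₖ₋₂ and qₖ = aₖqₖ₋₁ + qₖ₋₂:
  k=0: a=19, p=19, q=1
  k=1: a=7, p=134, q=7
  k=2: a=2, p=287, q=15
  k=3: a=1, p=421, q=22
  k=4: a=15, p=6602, q=345

6602/345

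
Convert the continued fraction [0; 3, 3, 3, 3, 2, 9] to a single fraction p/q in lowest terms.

717/2368

Using pₖ = aₖpₖ₋₁ + pₖ₋₂ and qₖ = aₖqₖ₋₁ + qₖ₋₂:
  k=0: a=0, p=0, q=1
  k=1: a=3, p=1, q=3
  k=2: a=3, p=3, q=10
  k=3: a=3, p=10, q=33
  k=4: a=3, p=33, q=109
  k=5: a=2, p=76, q=251
  k=6: a=9, p=717, q=2368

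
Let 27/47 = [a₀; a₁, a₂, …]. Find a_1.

1

27 = 0·47 + 27   →  a_0 = 0
47 = 1·27 + 20   →  a_1 = 1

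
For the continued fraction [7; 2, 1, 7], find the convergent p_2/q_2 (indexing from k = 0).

22/3

Using pₖ = aₖpₖ₋₁ + pₖ₋₂, qₖ = aₖqₖ₋₁ + qₖ₋₂ (with p₋₁=1, p₋₂=0, q₋₁=0, q₋₂=1):
  k=0: a=7, p=7, q=1
  k=1: a=2, p=15, q=2
  k=2: a=1, p=22, q=3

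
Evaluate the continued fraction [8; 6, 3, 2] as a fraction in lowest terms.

Using pₖ = aₖpₖ₋₁ + pₖ₋₂ and qₖ = aₖqₖ₋₁ + qₖ₋₂:
  k=0: a=8, p=8, q=1
  k=1: a=6, p=49, q=6
  k=2: a=3, p=155, q=19
  k=3: a=2, p=359, q=44

359/44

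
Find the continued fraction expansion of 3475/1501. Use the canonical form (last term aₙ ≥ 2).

[2; 3, 5, 1, 3, 3, 6]

3475 = 2*1501 + 473
1501 = 3*473 + 82
473 = 5*82 + 63
82 = 1*63 + 19
63 = 3*19 + 6
19 = 3*6 + 1
6 = 6*1 + 0  (stop)
So 3475/1501 = [2; 3, 5, 1, 3, 3, 6].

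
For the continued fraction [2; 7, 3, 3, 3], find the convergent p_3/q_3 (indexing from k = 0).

Using pₖ = aₖpₖ₋₁ + pₖ₋₂, qₖ = aₖqₖ₋₁ + qₖ₋₂ (with p₋₁=1, p₋₂=0, q₋₁=0, q₋₂=1):
  k=0: a=2, p=2, q=1
  k=1: a=7, p=15, q=7
  k=2: a=3, p=47, q=22
  k=3: a=3, p=156, q=73

156/73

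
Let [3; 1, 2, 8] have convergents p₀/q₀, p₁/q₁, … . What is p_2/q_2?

Using pₖ = aₖpₖ₋₁ + pₖ₋₂, qₖ = aₖqₖ₋₁ + qₖ₋₂ (with p₋₁=1, p₋₂=0, q₋₁=0, q₋₂=1):
  k=0: a=3, p=3, q=1
  k=1: a=1, p=4, q=1
  k=2: a=2, p=11, q=3

11/3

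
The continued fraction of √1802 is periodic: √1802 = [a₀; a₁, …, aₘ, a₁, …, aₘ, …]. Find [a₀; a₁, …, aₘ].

a₀ = ⌊√1802⌋ = 42.
With m₀=0, d₀=1 and mₖ₊₁ = dₖaₖ − mₖ, dₖ₊₁ = (n − mₖ₊₁²)/dₖ, aₖ₊₁ = ⌊(a₀+mₖ₊₁)/dₖ₊₁⌋:
  k=1: m=42, d=38, a=2
  k=2: m=34, d=17, a=4
  k=3: m=34, d=38, a=2
  k=4: m=42, d=1, a=84
d=1 and a=2a₀=84 at k=4, so the next step gives (m, d) = (42, 38) again — its k=1 value — and the period has length 4.

[42; 2, 4, 2, 84]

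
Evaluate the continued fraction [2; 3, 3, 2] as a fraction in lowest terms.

53/23

Fold from the inside: start with 2/1.
  3 + 1/2 = 7/2
  3 + 2/7 = 23/7
  2 + 7/23 = 53/23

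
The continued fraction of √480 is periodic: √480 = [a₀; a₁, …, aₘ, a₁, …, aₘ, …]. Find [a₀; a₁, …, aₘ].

a₀ = ⌊√480⌋ = 21.
With m₀=0, d₀=1 and mₖ₊₁ = dₖaₖ − mₖ, dₖ₊₁ = (n − mₖ₊₁²)/dₖ, aₖ₊₁ = ⌊(a₀+mₖ₊₁)/dₖ₊₁⌋:
  k=1: m=21, d=39, a=1
  k=2: m=18, d=4, a=9
  k=3: m=18, d=39, a=1
  k=4: m=21, d=1, a=42
d=1 and a=2a₀=42 at k=4, so the next step gives (m, d) = (21, 39) again — its k=1 value — and the period has length 4.

[21; 1, 9, 1, 42]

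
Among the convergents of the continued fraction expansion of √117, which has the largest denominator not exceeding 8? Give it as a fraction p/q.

54/5

√117 = [10; 1, 4, 2, 4, 1, 20, …] (period length 6).
Convergents:
  p_0/q_0 = 10/1
  p_1/q_1 = 11/1
  p_2/q_2 = 54/5
  p_3/q_3 = 119/11
q_2 = 5 ≤ 8 < 11 = q_3, so the answer is 54/5.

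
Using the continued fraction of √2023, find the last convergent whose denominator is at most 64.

√2023 = [44; 1, 43, 1, 88, …] (period length 4).
Convergents:
  p_0/q_0 = 44/1
  p_1/q_1 = 45/1
  p_2/q_2 = 1979/44
  p_3/q_3 = 2024/45
  p_4/q_4 = 180091/4004
q_3 = 45 ≤ 64 < 4004 = q_4, so the answer is 2024/45.

2024/45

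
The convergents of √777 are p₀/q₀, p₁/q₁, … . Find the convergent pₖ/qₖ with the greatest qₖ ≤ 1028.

12460/447

√777 = [27; 1, 6, 1, 54, …] (period length 4).
Convergents:
  p_0/q_0 = 27/1
  p_1/q_1 = 28/1
  p_2/q_2 = 195/7
  p_3/q_3 = 223/8
  p_4/q_4 = 12237/439
  p_5/q_5 = 12460/447
  p_6/q_6 = 86997/3121
q_5 = 447 ≤ 1028 < 3121 = q_6, so the answer is 12460/447.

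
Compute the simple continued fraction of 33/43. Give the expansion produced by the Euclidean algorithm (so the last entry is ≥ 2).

33 = 0·43 + 33
43 = 1·33 + 10
33 = 3·10 + 3
10 = 3·3 + 1
3 = 3·1 + 0  (stop)
So 33/43 = [0; 1, 3, 3, 3].

[0; 1, 3, 3, 3]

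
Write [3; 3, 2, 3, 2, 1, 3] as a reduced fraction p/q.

Using pₖ = aₖpₖ₋₁ + pₖ₋₂ and qₖ = aₖqₖ₋₁ + qₖ₋₂:
  k=0: a=3, p=3, q=1
  k=1: a=3, p=10, q=3
  k=2: a=2, p=23, q=7
  k=3: a=3, p=79, q=24
  k=4: a=2, p=181, q=55
  k=5: a=1, p=260, q=79
  k=6: a=3, p=961, q=292

961/292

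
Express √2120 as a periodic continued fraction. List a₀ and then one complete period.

a₀ = ⌊√2120⌋ = 46.
With m₀=0, d₀=1 and mₖ₊₁ = dₖaₖ − mₖ, dₖ₊₁ = (n − mₖ₊₁²)/dₖ, aₖ₊₁ = ⌊(a₀+mₖ₊₁)/dₖ₊₁⌋:
  k=1: m=46, d=4, a=23
  k=2: m=46, d=1, a=92
d=1 and a=2a₀=92 at k=2, so the next step gives (m, d) = (46, 4) again — its k=1 value — and the period has length 2.

[46; 23, 92]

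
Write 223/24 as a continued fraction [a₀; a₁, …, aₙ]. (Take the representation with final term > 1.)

[9; 3, 2, 3]

223 = 9*24 + 7
24 = 3*7 + 3
7 = 2*3 + 1
3 = 3*1 + 0  (stop)
So 223/24 = [9; 3, 2, 3].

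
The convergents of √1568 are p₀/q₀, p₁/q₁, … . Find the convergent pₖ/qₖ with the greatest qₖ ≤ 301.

√1568 = [39; 1, 1, 2, 19, 2, 1, 1, 78, …] (period length 8).
Convergents:
  p_0/q_0 = 39/1
  p_1/q_1 = 40/1
  p_2/q_2 = 79/2
  p_3/q_3 = 198/5
  p_4/q_4 = 3841/97
  p_5/q_5 = 7880/199
  p_6/q_6 = 11721/296
  p_7/q_7 = 19601/495
q_6 = 296 ≤ 301 < 495 = q_7, so the answer is 11721/296.

11721/296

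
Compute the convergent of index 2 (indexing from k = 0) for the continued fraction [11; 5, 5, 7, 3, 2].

Using pₖ = aₖpₖ₋₁ + pₖ₋₂, qₖ = aₖqₖ₋₁ + qₖ₋₂ (with p₋₁=1, p₋₂=0, q₋₁=0, q₋₂=1):
  k=0: a=11, p=11, q=1
  k=1: a=5, p=56, q=5
  k=2: a=5, p=291, q=26

291/26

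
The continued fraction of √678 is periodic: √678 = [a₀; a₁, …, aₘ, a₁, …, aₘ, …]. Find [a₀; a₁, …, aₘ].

[26; 26, 52]

a₀ = ⌊√678⌋ = 26.
With m₀=0, d₀=1 and mₖ₊₁ = dₖaₖ − mₖ, dₖ₊₁ = (n − mₖ₊₁²)/dₖ, aₖ₊₁ = ⌊(a₀+mₖ₊₁)/dₖ₊₁⌋:
  k=1: m=26, d=2, a=26
  k=2: m=26, d=1, a=52
d=1 and a=2a₀=52 at k=2, so the next step gives (m, d) = (26, 2) again — its k=1 value — and the period has length 2.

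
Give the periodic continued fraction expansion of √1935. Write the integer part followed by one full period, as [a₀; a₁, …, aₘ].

[43; 1, 86]

a₀ = ⌊√1935⌋ = 43.
With m₀=0, d₀=1 and mₖ₊₁ = dₖaₖ − mₖ, dₖ₊₁ = (n − mₖ₊₁²)/dₖ, aₖ₊₁ = ⌊(a₀+mₖ₊₁)/dₖ₊₁⌋:
  k=1: m=43, d=86, a=1
  k=2: m=43, d=1, a=86
d=1 and a=2a₀=86 at k=2, so the next step gives (m, d) = (43, 86) again — its k=1 value — and the period has length 2.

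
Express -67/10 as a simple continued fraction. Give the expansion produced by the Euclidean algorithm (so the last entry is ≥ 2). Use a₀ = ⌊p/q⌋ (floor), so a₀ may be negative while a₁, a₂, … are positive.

-67 = -7*10 + 3
10 = 3*3 + 1
3 = 3*1 + 0  (stop)
So -67/10 = [-7; 3, 3].

[-7; 3, 3]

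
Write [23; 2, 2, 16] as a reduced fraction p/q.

1919/82

Using pₖ = aₖpₖ₋₁ + pₖ₋₂ and qₖ = aₖqₖ₋₁ + qₖ₋₂:
  k=0: a=23, p=23, q=1
  k=1: a=2, p=47, q=2
  k=2: a=2, p=117, q=5
  k=3: a=16, p=1919, q=82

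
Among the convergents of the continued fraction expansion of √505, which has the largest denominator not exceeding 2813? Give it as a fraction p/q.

35978/1601

√505 = [22; 2, 8, 2, 44, …] (period length 4).
Convergents:
  p_0/q_0 = 22/1
  p_1/q_1 = 45/2
  p_2/q_2 = 382/17
  p_3/q_3 = 809/36
  p_4/q_4 = 35978/1601
  p_5/q_5 = 72765/3238
q_4 = 1601 ≤ 2813 < 3238 = q_5, so the answer is 35978/1601.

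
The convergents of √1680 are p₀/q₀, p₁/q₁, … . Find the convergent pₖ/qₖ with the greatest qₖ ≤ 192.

√1680 = [40; 1, 80, …] (period length 2).
Convergents:
  p_0/q_0 = 40/1
  p_1/q_1 = 41/1
  p_2/q_2 = 3320/81
  p_3/q_3 = 3361/82
  p_4/q_4 = 272200/6641
q_3 = 82 ≤ 192 < 6641 = q_4, so the answer is 3361/82.

3361/82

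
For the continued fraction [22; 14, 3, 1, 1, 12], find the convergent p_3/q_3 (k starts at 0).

Using pₖ = aₖpₖ₋₁ + pₖ₋₂, qₖ = aₖqₖ₋₁ + qₖ₋₂ (with p₋₁=1, p₋₂=0, q₋₁=0, q₋₂=1):
  k=0: a=22, p=22, q=1
  k=1: a=14, p=309, q=14
  k=2: a=3, p=949, q=43
  k=3: a=1, p=1258, q=57

1258/57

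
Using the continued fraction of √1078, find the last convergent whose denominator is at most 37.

√1078 = [32; 1, 4, 1, 64, …] (period length 4).
Convergents:
  p_0/q_0 = 32/1
  p_1/q_1 = 33/1
  p_2/q_2 = 164/5
  p_3/q_3 = 197/6
  p_4/q_4 = 12772/389
q_3 = 6 ≤ 37 < 389 = q_4, so the answer is 197/6.

197/6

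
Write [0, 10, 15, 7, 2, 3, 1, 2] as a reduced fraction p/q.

Using pₖ = aₖpₖ₋₁ + pₖ₋₂ and qₖ = aₖqₖ₋₁ + qₖ₋₂:
  k=0: a=0, p=0, q=1
  k=1: a=10, p=1, q=10
  k=2: a=15, p=15, q=151
  k=3: a=7, p=106, q=1067
  k=4: a=2, p=227, q=2285
  k=5: a=3, p=787, q=7922
  k=6: a=1, p=1014, q=10207
  k=7: a=2, p=2815, q=28336

2815/28336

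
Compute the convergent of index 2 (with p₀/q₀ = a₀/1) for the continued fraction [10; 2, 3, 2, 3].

Using pₖ = aₖpₖ₋₁ + pₖ₋₂, qₖ = aₖqₖ₋₁ + qₖ₋₂ (with p₋₁=1, p₋₂=0, q₋₁=0, q₋₂=1):
  k=0: a=10, p=10, q=1
  k=1: a=2, p=21, q=2
  k=2: a=3, p=73, q=7

73/7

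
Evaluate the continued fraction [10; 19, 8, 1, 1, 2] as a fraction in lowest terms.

Fold from the inside: start with 2/1.
  1 + 1/2 = 3/2
  1 + 2/3 = 5/3
  8 + 3/5 = 43/5
  19 + 5/43 = 822/43
  10 + 43/822 = 8263/822

8263/822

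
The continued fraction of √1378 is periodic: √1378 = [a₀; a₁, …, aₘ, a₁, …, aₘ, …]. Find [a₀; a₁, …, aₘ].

a₀ = ⌊√1378⌋ = 37.
With m₀=0, d₀=1 and mₖ₊₁ = dₖaₖ − mₖ, dₖ₊₁ = (n − mₖ₊₁²)/dₖ, aₖ₊₁ = ⌊(a₀+mₖ₊₁)/dₖ₊₁⌋:
  k=1: m=37, d=9, a=8
  k=2: m=35, d=17, a=4
  k=3: m=33, d=17, a=4
  k=4: m=35, d=9, a=8
  k=5: m=37, d=1, a=74
d=1 and a=2a₀=74 at k=5, so the next step gives (m, d) = (37, 9) again — its k=1 value — and the period has length 5.

[37; 8, 4, 4, 8, 74]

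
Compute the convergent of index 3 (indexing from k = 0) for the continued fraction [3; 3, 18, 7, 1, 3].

Using pₖ = aₖpₖ₋₁ + pₖ₋₂, qₖ = aₖqₖ₋₁ + qₖ₋₂ (with p₋₁=1, p₋₂=0, q₋₁=0, q₋₂=1):
  k=0: a=3, p=3, q=1
  k=1: a=3, p=10, q=3
  k=2: a=18, p=183, q=55
  k=3: a=7, p=1291, q=388

1291/388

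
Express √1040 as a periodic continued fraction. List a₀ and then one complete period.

a₀ = ⌊√1040⌋ = 32.
With m₀=0, d₀=1 and mₖ₊₁ = dₖaₖ − mₖ, dₖ₊₁ = (n − mₖ₊₁²)/dₖ, aₖ₊₁ = ⌊(a₀+mₖ₊₁)/dₖ₊₁⌋:
  k=1: m=32, d=16, a=4
  k=2: m=32, d=1, a=64
d=1 and a=2a₀=64 at k=2, so the next step gives (m, d) = (32, 16) again — its k=1 value — and the period has length 2.

[32; 4, 64]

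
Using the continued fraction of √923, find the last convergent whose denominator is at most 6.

√923 = [30; 2, 1, 1, 1, 2, 60, …] (period length 6).
Convergents:
  p_0/q_0 = 30/1
  p_1/q_1 = 61/2
  p_2/q_2 = 91/3
  p_3/q_3 = 152/5
  p_4/q_4 = 243/8
q_3 = 5 ≤ 6 < 8 = q_4, so the answer is 152/5.

152/5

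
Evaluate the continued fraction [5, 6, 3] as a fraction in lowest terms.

Fold from the inside: start with 3/1.
  6 + 1/3 = 19/3
  5 + 3/19 = 98/19

98/19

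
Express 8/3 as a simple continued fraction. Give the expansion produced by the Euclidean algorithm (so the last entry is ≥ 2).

8 = 2·3 + 2
3 = 1·2 + 1
2 = 2·1 + 0  (stop)
So 8/3 = [2; 1, 2].

[2; 1, 2]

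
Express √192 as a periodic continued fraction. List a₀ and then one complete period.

[13; 1, 5, 1, 26]

a₀ = ⌊√192⌋ = 13.
With m₀=0, d₀=1 and mₖ₊₁ = dₖaₖ − mₖ, dₖ₊₁ = (n − mₖ₊₁²)/dₖ, aₖ₊₁ = ⌊(a₀+mₖ₊₁)/dₖ₊₁⌋:
  k=1: m=13, d=23, a=1
  k=2: m=10, d=4, a=5
  k=3: m=10, d=23, a=1
  k=4: m=13, d=1, a=26
d=1 and a=2a₀=26 at k=4, so the next step gives (m, d) = (13, 23) again — its k=1 value — and the period has length 4.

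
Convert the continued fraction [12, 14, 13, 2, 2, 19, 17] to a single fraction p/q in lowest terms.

3766071/311992

Using pₖ = aₖpₖ₋₁ + pₖ₋₂ and qₖ = aₖqₖ₋₁ + qₖ₋₂:
  k=0: a=12, p=12, q=1
  k=1: a=14, p=169, q=14
  k=2: a=13, p=2209, q=183
  k=3: a=2, p=4587, q=380
  k=4: a=2, p=11383, q=943
  k=5: a=19, p=220864, q=18297
  k=6: a=17, p=3766071, q=311992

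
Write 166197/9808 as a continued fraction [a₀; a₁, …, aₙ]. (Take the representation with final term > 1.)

[16; 1, 17, 5, 11, 1, 3, 2]

166197 = 16·9808 + 9269
9808 = 1·9269 + 539
9269 = 17·539 + 106
539 = 5·106 + 9
106 = 11·9 + 7
9 = 1·7 + 2
7 = 3·2 + 1
2 = 2·1 + 0  (stop)
So 166197/9808 = [16; 1, 17, 5, 11, 1, 3, 2].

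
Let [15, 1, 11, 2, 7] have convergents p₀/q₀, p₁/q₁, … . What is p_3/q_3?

398/25

Using pₖ = aₖpₖ₋₁ + pₖ₋₂, qₖ = aₖqₖ₋₁ + qₖ₋₂ (with p₋₁=1, p₋₂=0, q₋₁=0, q₋₂=1):
  k=0: a=15, p=15, q=1
  k=1: a=1, p=16, q=1
  k=2: a=11, p=191, q=12
  k=3: a=2, p=398, q=25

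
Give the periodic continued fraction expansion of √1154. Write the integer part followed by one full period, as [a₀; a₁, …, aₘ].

a₀ = ⌊√1154⌋ = 33.
With m₀=0, d₀=1 and mₖ₊₁ = dₖaₖ − mₖ, dₖ₊₁ = (n − mₖ₊₁²)/dₖ, aₖ₊₁ = ⌊(a₀+mₖ₊₁)/dₖ₊₁⌋:
  k=1: m=33, d=65, a=1
  k=2: m=32, d=2, a=32
  k=3: m=32, d=65, a=1
  k=4: m=33, d=1, a=66
d=1 and a=2a₀=66 at k=4, so the next step gives (m, d) = (33, 65) again — its k=1 value — and the period has length 4.

[33; 1, 32, 1, 66]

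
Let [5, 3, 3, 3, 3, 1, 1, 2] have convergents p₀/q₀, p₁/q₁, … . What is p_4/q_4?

578/109

Using pₖ = aₖpₖ₋₁ + pₖ₋₂, qₖ = aₖqₖ₋₁ + qₖ₋₂ (with p₋₁=1, p₋₂=0, q₋₁=0, q₋₂=1):
  k=0: a=5, p=5, q=1
  k=1: a=3, p=16, q=3
  k=2: a=3, p=53, q=10
  k=3: a=3, p=175, q=33
  k=4: a=3, p=578, q=109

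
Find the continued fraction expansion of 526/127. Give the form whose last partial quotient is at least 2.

[4; 7, 18]

526 = 4·127 + 18
127 = 7·18 + 1
18 = 18·1 + 0  (stop)
So 526/127 = [4; 7, 18].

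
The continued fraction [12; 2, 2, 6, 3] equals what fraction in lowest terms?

1253/101

Fold from the inside: start with 3/1.
  6 + 1/3 = 19/3
  2 + 3/19 = 41/19
  2 + 19/41 = 101/41
  12 + 41/101 = 1253/101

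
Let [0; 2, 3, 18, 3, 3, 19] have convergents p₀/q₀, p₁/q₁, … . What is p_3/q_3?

Using pₖ = aₖpₖ₋₁ + pₖ₋₂, qₖ = aₖqₖ₋₁ + qₖ₋₂ (with p₋₁=1, p₋₂=0, q₋₁=0, q₋₂=1):
  k=0: a=0, p=0, q=1
  k=1: a=2, p=1, q=2
  k=2: a=3, p=3, q=7
  k=3: a=18, p=55, q=128

55/128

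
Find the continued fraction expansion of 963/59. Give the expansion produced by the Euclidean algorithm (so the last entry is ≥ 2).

963 = 16×59 + 19
59 = 3×19 + 2
19 = 9×2 + 1
2 = 2×1 + 0  (stop)
So 963/59 = [16; 3, 9, 2].

[16; 3, 9, 2]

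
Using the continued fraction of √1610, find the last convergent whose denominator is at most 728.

√1610 = [40; 8, 80, …] (period length 2).
Convergents:
  p_0/q_0 = 40/1
  p_1/q_1 = 321/8
  p_2/q_2 = 25720/641
  p_3/q_3 = 206081/5136
q_2 = 641 ≤ 728 < 5136 = q_3, so the answer is 25720/641.

25720/641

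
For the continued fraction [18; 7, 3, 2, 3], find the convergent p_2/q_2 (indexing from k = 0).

399/22

Using pₖ = aₖpₖ₋₁ + pₖ₋₂, qₖ = aₖqₖ₋₁ + qₖ₋₂ (with p₋₁=1, p₋₂=0, q₋₁=0, q₋₂=1):
  k=0: a=18, p=18, q=1
  k=1: a=7, p=127, q=7
  k=2: a=3, p=399, q=22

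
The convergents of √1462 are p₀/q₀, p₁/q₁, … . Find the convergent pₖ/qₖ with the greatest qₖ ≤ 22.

√1462 = [38; 4, 4, 4, 76, …] (period length 4).
Convergents:
  p_0/q_0 = 38/1
  p_1/q_1 = 153/4
  p_2/q_2 = 650/17
  p_3/q_3 = 2753/72
q_2 = 17 ≤ 22 < 72 = q_3, so the answer is 650/17.

650/17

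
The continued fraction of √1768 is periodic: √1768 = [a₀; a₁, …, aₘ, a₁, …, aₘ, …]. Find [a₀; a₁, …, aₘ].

a₀ = ⌊√1768⌋ = 42.

[42; 21, 84]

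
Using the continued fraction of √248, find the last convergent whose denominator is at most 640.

√248 = [15; 1, 2, 1, 30, …] (period length 4).
Convergents:
  p_0/q_0 = 15/1
  p_1/q_1 = 16/1
  p_2/q_2 = 47/3
  p_3/q_3 = 63/4
  p_4/q_4 = 1937/123
  p_5/q_5 = 2000/127
  p_6/q_6 = 5937/377
  p_7/q_7 = 7937/504
  p_8/q_8 = 244047/15497
q_7 = 504 ≤ 640 < 15497 = q_8, so the answer is 7937/504.

7937/504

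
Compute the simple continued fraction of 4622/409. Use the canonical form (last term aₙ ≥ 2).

4622 = 11×409 + 123
409 = 3×123 + 40
123 = 3×40 + 3
40 = 13×3 + 1
3 = 3×1 + 0  (stop)
So 4622/409 = [11; 3, 3, 13, 3].

[11; 3, 3, 13, 3]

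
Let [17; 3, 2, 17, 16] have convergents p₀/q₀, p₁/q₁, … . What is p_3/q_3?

Using pₖ = aₖpₖ₋₁ + pₖ₋₂, qₖ = aₖqₖ₋₁ + qₖ₋₂ (with p₋₁=1, p₋₂=0, q₋₁=0, q₋₂=1):
  k=0: a=17, p=17, q=1
  k=1: a=3, p=52, q=3
  k=2: a=2, p=121, q=7
  k=3: a=17, p=2109, q=122

2109/122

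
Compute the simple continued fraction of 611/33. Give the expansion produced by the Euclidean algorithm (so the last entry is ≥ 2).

611 = 18*33 + 17
33 = 1*17 + 16
17 = 1*16 + 1
16 = 16*1 + 0  (stop)
So 611/33 = [18; 1, 1, 16].

[18; 1, 1, 16]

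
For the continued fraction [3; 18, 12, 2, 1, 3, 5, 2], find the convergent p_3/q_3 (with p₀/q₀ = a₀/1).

1381/452

Using pₖ = aₖpₖ₋₁ + pₖ₋₂, qₖ = aₖqₖ₋₁ + qₖ₋₂ (with p₋₁=1, p₋₂=0, q₋₁=0, q₋₂=1):
  k=0: a=3, p=3, q=1
  k=1: a=18, p=55, q=18
  k=2: a=12, p=663, q=217
  k=3: a=2, p=1381, q=452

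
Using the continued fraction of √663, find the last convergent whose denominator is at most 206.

5227/203

√663 = [25; 1, 2, 1, 50, …] (period length 4).
Convergents:
  p_0/q_0 = 25/1
  p_1/q_1 = 26/1
  p_2/q_2 = 77/3
  p_3/q_3 = 103/4
  p_4/q_4 = 5227/203
  p_5/q_5 = 5330/207
q_4 = 203 ≤ 206 < 207 = q_5, so the answer is 5227/203.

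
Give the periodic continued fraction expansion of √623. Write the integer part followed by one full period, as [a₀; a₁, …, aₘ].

[24; 1, 23, 1, 48]

a₀ = ⌊√623⌋ = 24.
With m₀=0, d₀=1 and mₖ₊₁ = dₖaₖ − mₖ, dₖ₊₁ = (n − mₖ₊₁²)/dₖ, aₖ₊₁ = ⌊(a₀+mₖ₊₁)/dₖ₊₁⌋:
  k=1: m=24, d=47, a=1
  k=2: m=23, d=2, a=23
  k=3: m=23, d=47, a=1
  k=4: m=24, d=1, a=48
d=1 and a=2a₀=48 at k=4, so the next step gives (m, d) = (24, 47) again — its k=1 value — and the period has length 4.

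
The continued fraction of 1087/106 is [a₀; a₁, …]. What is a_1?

1087 = 10·106 + 27   →  a_0 = 10
106 = 3·27 + 25   →  a_1 = 3

3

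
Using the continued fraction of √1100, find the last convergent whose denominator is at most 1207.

13167/397

√1100 = [33; 6, 66, …] (period length 2).
Convergents:
  p_0/q_0 = 33/1
  p_1/q_1 = 199/6
  p_2/q_2 = 13167/397
  p_3/q_3 = 79201/2388
q_2 = 397 ≤ 1207 < 2388 = q_3, so the answer is 13167/397.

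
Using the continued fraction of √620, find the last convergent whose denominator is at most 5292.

√620 = [24; 1, 8, 1, 48, …] (period length 4).
Convergents:
  p_0/q_0 = 24/1
  p_1/q_1 = 25/1
  p_2/q_2 = 224/9
  p_3/q_3 = 249/10
  p_4/q_4 = 12176/489
  p_5/q_5 = 12425/499
  p_6/q_6 = 111576/4481
  p_7/q_7 = 124001/4980
  p_8/q_8 = 6063624/243521
q_7 = 4980 ≤ 5292 < 243521 = q_8, so the answer is 124001/4980.

124001/4980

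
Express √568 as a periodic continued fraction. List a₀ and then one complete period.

[23; 1, 4, 1, 46]

a₀ = ⌊√568⌋ = 23.
With m₀=0, d₀=1 and mₖ₊₁ = dₖaₖ − mₖ, dₖ₊₁ = (n − mₖ₊₁²)/dₖ, aₖ₊₁ = ⌊(a₀+mₖ₊₁)/dₖ₊₁⌋:
  k=1: m=23, d=39, a=1
  k=2: m=16, d=8, a=4
  k=3: m=16, d=39, a=1
  k=4: m=23, d=1, a=46
d=1 and a=2a₀=46 at k=4, so the next step gives (m, d) = (23, 39) again — its k=1 value — and the period has length 4.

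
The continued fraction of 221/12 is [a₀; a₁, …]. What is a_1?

2

221 = 18·12 + 5   →  a_0 = 18
12 = 2·5 + 2   →  a_1 = 2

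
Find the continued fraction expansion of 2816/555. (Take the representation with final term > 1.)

[5; 13, 1, 1, 6, 3]

2816 = 5×555 + 41
555 = 13×41 + 22
41 = 1×22 + 19
22 = 1×19 + 3
19 = 6×3 + 1
3 = 3×1 + 0  (stop)
So 2816/555 = [5; 13, 1, 1, 6, 3].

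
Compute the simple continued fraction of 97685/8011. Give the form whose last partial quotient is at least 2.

97685 = 12×8011 + 1553
8011 = 5×1553 + 246
1553 = 6×246 + 77
246 = 3×77 + 15
77 = 5×15 + 2
15 = 7×2 + 1
2 = 2×1 + 0  (stop)
So 97685/8011 = [12; 5, 6, 3, 5, 7, 2].

[12; 5, 6, 3, 5, 7, 2]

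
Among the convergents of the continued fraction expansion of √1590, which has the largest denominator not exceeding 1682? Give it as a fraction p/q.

√1590 = [39; 1, 6, 1, 78, …] (period length 4).
Convergents:
  p_0/q_0 = 39/1
  p_1/q_1 = 40/1
  p_2/q_2 = 279/7
  p_3/q_3 = 319/8
  p_4/q_4 = 25161/631
  p_5/q_5 = 25480/639
  p_6/q_6 = 178041/4465
q_5 = 639 ≤ 1682 < 4465 = q_6, so the answer is 25480/639.

25480/639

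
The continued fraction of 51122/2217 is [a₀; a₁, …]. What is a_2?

51122 = 23·2217 + 131   →  a_0 = 23
2217 = 16·131 + 121   →  a_1 = 16
131 = 1·121 + 10   →  a_2 = 1

1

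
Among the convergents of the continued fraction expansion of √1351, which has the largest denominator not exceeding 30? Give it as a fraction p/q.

√1351 = [36; 1, 3, 10, 3, 1, 72, …] (period length 6).
Convergents:
  p_0/q_0 = 36/1
  p_1/q_1 = 37/1
  p_2/q_2 = 147/4
  p_3/q_3 = 1507/41
q_2 = 4 ≤ 30 < 41 = q_3, so the answer is 147/4.

147/4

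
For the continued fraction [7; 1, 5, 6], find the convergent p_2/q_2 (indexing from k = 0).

Using pₖ = aₖpₖ₋₁ + pₖ₋₂, qₖ = aₖqₖ₋₁ + qₖ₋₂ (with p₋₁=1, p₋₂=0, q₋₁=0, q₋₂=1):
  k=0: a=7, p=7, q=1
  k=1: a=1, p=8, q=1
  k=2: a=5, p=47, q=6

47/6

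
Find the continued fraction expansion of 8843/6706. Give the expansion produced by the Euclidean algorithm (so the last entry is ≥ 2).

8843 = 1·6706 + 2137
6706 = 3·2137 + 295
2137 = 7·295 + 72
295 = 4·72 + 7
72 = 10·7 + 2
7 = 3·2 + 1
2 = 2·1 + 0  (stop)
So 8843/6706 = [1; 3, 7, 4, 10, 3, 2].

[1; 3, 7, 4, 10, 3, 2]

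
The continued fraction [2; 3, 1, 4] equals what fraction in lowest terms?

43/19

Using pₖ = aₖpₖ₋₁ + pₖ₋₂ and qₖ = aₖqₖ₋₁ + qₖ₋₂:
  k=0: a=2, p=2, q=1
  k=1: a=3, p=7, q=3
  k=2: a=1, p=9, q=4
  k=3: a=4, p=43, q=19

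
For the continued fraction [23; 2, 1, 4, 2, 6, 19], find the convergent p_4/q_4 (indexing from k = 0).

Using pₖ = aₖpₖ₋₁ + pₖ₋₂, qₖ = aₖqₖ₋₁ + qₖ₋₂ (with p₋₁=1, p₋₂=0, q₋₁=0, q₋₂=1):
  k=0: a=23, p=23, q=1
  k=1: a=2, p=47, q=2
  k=2: a=1, p=70, q=3
  k=3: a=4, p=327, q=14
  k=4: a=2, p=724, q=31

724/31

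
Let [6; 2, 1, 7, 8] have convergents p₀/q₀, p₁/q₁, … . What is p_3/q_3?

Using pₖ = aₖpₖ₋₁ + pₖ₋₂, qₖ = aₖqₖ₋₁ + qₖ₋₂ (with p₋₁=1, p₋₂=0, q₋₁=0, q₋₂=1):
  k=0: a=6, p=6, q=1
  k=1: a=2, p=13, q=2
  k=2: a=1, p=19, q=3
  k=3: a=7, p=146, q=23

146/23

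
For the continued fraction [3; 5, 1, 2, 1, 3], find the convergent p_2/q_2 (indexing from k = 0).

Using pₖ = aₖpₖ₋₁ + pₖ₋₂, qₖ = aₖqₖ₋₁ + qₖ₋₂ (with p₋₁=1, p₋₂=0, q₋₁=0, q₋₂=1):
  k=0: a=3, p=3, q=1
  k=1: a=5, p=16, q=5
  k=2: a=1, p=19, q=6

19/6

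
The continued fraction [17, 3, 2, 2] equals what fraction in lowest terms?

Fold from the inside: start with 2/1.
  2 + 1/2 = 5/2
  3 + 2/5 = 17/5
  17 + 5/17 = 294/17

294/17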